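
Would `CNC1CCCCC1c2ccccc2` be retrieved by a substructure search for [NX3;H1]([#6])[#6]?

Yes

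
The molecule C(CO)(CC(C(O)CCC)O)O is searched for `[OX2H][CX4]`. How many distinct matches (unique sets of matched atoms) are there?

4

[OX2H][CX4] is the SMARTS for an aliphatic alcohol: a hydroxyl oxygen bound to an sp3 (X4) carbon.
The molecule carries 4 separate instances of a hydroxyl group (-OH) meeting every constraint; each maps to a distinct set of atoms, giving 4 matches.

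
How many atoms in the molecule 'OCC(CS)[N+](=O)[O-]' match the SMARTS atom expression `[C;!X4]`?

0

Check the 8 heavy atoms by environment: 3× C (X4) → no; 1× N (charge +1, X3) → no; 1× O (charge -1, X1) → no; 1× O (X1) → no; 1× S (X2) → no; 1× O (X2) → no.
No environment satisfies the query, so 0 matching atoms.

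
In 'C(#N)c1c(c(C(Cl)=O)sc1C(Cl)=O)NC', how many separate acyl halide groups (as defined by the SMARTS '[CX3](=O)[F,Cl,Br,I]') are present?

2

[CX3](=O)[F,Cl,Br,I] is the SMARTS for an acyl halide: a carbonyl carbon bonded to a halogen.
The molecule carries 2 separate instances of an acyl chloride (-C(=O)Cl) meeting every constraint; each maps to a distinct set of atoms, giving 2 matches.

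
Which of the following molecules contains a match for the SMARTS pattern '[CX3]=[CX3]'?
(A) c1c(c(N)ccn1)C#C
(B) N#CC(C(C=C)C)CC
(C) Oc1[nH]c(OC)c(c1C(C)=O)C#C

B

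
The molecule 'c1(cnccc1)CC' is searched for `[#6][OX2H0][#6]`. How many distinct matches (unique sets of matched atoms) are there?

0

[#6][OX2H0][#6] is the SMARTS for an ether: an aliphatic oxygen bridging two carbons with no H on the oxygen.
No fragment in the molecule satisfies every constraint, giving 0 matches.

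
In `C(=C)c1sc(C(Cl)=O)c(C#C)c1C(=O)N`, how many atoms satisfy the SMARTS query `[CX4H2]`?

The query [CX4H2] means: sp3 carbon (X4) with exactly two hydrogens.
Check the 15 heavy atoms by environment: 1× s (aromatic, H0, X2) → no; 4× c (aromatic, H0, X3) → no; 1× C (H1, X3) → no; 1× C (H2, X3) → no; 1× C (H0, X2) → no; 1× C (H1, X2) → no; 2× C (H0, X3) → no; 2× O (H0, X1) → no; 1× Cl (H0, X1) → no; 1× N (H2, X3) → no.
No environment satisfies the query, so 0 matching atoms.

0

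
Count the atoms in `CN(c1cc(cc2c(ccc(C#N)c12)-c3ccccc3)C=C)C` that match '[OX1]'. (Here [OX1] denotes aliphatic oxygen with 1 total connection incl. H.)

0

The query [OX1] means: aliphatic oxygen with one total connection — typically a carbonyl =O or an oxide.
Check the 23 heavy atoms by environment: 16× c (aromatic, X3) → no; 2× C (X3) → no; 1× C (X2) → no; 1× N (X1) → no; 1× N (X3) → no; 2× C (X4) → no.
No environment satisfies the query, so 0 matching atoms.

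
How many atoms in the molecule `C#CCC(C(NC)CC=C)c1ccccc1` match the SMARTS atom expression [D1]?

3

The query [D1] means: atom with exactly one heavy-atom neighbour (degree 1).
Check the 16 heavy atoms by environment: 4× C (D2) → no; 2× C (D3) → no; 3× C (D1) → match; 1× c (aromatic, D3) → no; 5× c (aromatic, D2) → no; 1× N (D2) → no.
That gives 3 matching atoms.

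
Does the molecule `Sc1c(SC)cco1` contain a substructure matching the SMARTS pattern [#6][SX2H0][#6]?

The pattern [#6][SX2H0][#6] describes an aliphatic sulfur bridging two carbons with no H on the sulfur — a thioether.
The molecule carries a methylthio ether (-SCH3), whose atoms satisfy every constraint of the query, so the pattern matches.

Yes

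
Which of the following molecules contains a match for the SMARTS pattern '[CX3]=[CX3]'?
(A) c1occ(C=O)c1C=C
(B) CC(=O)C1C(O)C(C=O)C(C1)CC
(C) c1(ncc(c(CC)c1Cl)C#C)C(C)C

[CX3]=[CX3] describes a non-aromatic C=C double bond between two sp2 carbons (an alkene).
(A) contains a vinyl group (-CH=CH2), which satisfies every atom and bond constraint.
(B) has an ethyl group (-CH2CH3) but its C-C bond is a single bond between CX4 carbons, not CX3=CX3.
(C) has an ethyl group (-CH2CH3) but its C-C bond is a single bond between CX4 carbons, not CX3=CX3.
So the answer is (A).

A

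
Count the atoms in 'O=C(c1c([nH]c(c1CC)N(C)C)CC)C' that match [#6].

12

The query [#6] means: #6 matches any atom with atomic number 6 (carbon, aromatic or aliphatic).
Check the 15 heavy atoms by environment: 1× n (aromatic) → no; 4× c (aromatic) → match; 8× C → match; 1× O → no; 1× N → no.
Summing the matching environments: 4 + 8 = 12 matching atoms.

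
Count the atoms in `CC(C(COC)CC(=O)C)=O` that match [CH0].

2

The query [CH0] means: aliphatic carbon with no attached hydrogen.
Check the 11 heavy atoms by environment: 2× C (H2) → no; 1× C (H1) → no; 2× C (H0) → match; 3× O (H0) → no; 3× C (H3) → no.
That gives 2 matching atoms.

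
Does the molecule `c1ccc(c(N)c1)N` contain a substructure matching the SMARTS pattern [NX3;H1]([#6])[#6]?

The pattern [NX3;H1]([#6])[#6] describes a trivalent nitrogen with one H, bonded to two carbons — a secondary amine.
The closest candidate here is a primary amino group (-NH2), but the nitrogen has H2 and only one carbon neighbour. No other fragment satisfies the full query, so there is no match.

No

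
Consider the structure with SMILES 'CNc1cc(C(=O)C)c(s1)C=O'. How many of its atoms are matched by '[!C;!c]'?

The query [!C;!c] means: neither aliphatic nor aromatic carbon — same as [!#6].
Check the 12 heavy atoms by environment: 1× s (aromatic) → match; 4× c (aromatic) → no; 4× C → no; 2× O → match; 1× N → match.
Summing the matching environments: 1 + 2 + 1 = 4 matching atoms.

4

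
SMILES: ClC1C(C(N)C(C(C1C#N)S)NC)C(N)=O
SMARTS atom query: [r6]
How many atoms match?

6

The query [r6] means: r6 matches atoms in a six-membered ring.
Check the 16 heavy atoms by environment: 6× C (in 6-ring) → match; 1× S (acyclic) → no; 1× Cl (acyclic) → no; 4× N (acyclic) → no; 3× C (acyclic) → no; 1× O (acyclic) → no.
That gives 6 matching atoms.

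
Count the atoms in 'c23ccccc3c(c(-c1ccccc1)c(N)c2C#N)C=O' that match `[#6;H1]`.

10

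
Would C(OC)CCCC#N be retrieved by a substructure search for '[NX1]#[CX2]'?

Yes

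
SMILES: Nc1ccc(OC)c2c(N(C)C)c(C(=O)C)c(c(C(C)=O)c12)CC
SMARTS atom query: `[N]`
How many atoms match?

2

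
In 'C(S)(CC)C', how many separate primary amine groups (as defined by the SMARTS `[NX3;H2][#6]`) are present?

[NX3;H2][#6] is the SMARTS for a primary amine: a trivalent nitrogen with two H attached to carbon.
No fragment in the molecule satisfies every constraint, giving 0 matches.

0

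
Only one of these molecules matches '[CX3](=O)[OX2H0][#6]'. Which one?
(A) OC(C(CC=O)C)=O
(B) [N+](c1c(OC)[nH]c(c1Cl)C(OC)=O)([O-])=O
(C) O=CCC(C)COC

[CX3](=O)[OX2H0][#6] describes a carbonyl carbon bonded to an oxygen that is itself bonded to carbon (no H on that O) (an ester).
(A) has a carboxylic acid group (-C(=O)OH) but the singly-bonded O carries H (OX2H1, not H0).
(B) contains a methyl-ester group (-C(=O)OCH3), which satisfies every atom and bond constraint.
(C) has a methoxy ether (-OCH3) but the ether oxygen is not adjacent to a C=O carbon.
So the answer is (B).

B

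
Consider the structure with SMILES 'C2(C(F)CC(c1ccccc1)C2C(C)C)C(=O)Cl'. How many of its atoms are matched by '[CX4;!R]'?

The query [CX4;!R] means: aliphatic carbon with four total connections, not in a ring.
Check the 18 heavy atoms by environment: 5× C (X4, in 5-ring) → no; 1× F (X1, acyclic) → no; 3× C (X4, acyclic) → match; 6× c (aromatic, X3, in 6-ring) → no; 1× C (X3, acyclic) → no; 1× O (X1, acyclic) → no; 1× Cl (X1, acyclic) → no.
That gives 3 matching atoms.

3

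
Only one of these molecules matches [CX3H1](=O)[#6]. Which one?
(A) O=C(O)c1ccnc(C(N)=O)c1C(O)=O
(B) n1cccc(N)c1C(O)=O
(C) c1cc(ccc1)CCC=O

C

[CX3H1](=O)[#6] describes an sp2 carbon with one H, double-bonded to O and single-bonded to carbon (an aldehyde).
(A) has a carboxylic acid group (-C(=O)OH) but the carbonyl carbon has H0 and is bonded to O, not H1.
(B) has a carboxylic acid group (-C(=O)OH) but the carbonyl carbon has H0 and is bonded to O, not H1.
(C) contains an aldehyde (-CHO), which satisfies every atom and bond constraint.
So the answer is (C).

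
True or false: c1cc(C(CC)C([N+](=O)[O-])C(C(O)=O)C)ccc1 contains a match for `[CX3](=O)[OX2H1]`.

True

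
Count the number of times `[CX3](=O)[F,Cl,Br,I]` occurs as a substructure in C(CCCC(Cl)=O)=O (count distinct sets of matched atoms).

1

[CX3](=O)[F,Cl,Br,I] is the SMARTS for an acyl halide: a carbonyl carbon bonded to a halogen.
Exactly one fragment in the molecule meets all constraints, giving 1 match.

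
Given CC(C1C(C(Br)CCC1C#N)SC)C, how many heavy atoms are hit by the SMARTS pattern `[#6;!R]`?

Check the 14 heavy atoms by environment: 6× C (in 6-ring) → no; 5× C (acyclic) → match; 1× N (acyclic) → no; 1× Br (acyclic) → no; 1× S (acyclic) → no.
That gives 5 matching atoms.

5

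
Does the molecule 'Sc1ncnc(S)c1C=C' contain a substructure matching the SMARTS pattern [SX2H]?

The pattern [SX2H] describes an aliphatic sulfur with two connections, one being H — a thiol.
The molecule carries a thiol (-SH), whose atoms satisfy every constraint of the query, so the pattern matches.

Yes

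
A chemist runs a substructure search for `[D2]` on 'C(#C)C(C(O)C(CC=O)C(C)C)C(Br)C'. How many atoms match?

3

Check the 15 heavy atoms by environment: 4× C (D1) → no; 5× C (D3) → no; 3× C (D2) → match; 2× O (D1) → no; 1× Br (D1) → no.
That gives 3 matching atoms.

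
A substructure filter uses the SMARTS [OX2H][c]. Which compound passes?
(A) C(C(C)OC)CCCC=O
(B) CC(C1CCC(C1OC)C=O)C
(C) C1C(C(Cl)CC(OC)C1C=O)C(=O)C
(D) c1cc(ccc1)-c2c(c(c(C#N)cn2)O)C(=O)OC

D

[OX2H][c] describes a hydroxyl oxygen attached to an aromatic carbon (a phenol).
(A) has a methoxy ether (-OCH3) but the oxygen has H0, not H1.
(B) has a methoxy ether (-OCH3) but the oxygen has H0, not H1.
(C) has a methoxy ether (-OCH3) but the oxygen has H0, not H1.
(D) contains a hydroxyl group (-OH), which satisfies every atom and bond constraint.
So the answer is (D).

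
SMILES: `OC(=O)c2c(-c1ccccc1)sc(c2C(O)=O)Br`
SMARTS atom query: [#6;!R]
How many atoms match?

Check the 18 heavy atoms by environment: 1× s (aromatic, in 5-ring) → no; 4× c (aromatic, in 5-ring) → no; 1× Br (acyclic) → no; 6× c (aromatic, in 6-ring) → no; 2× C (acyclic) → match; 4× O (acyclic) → no.
That gives 2 matching atoms.

2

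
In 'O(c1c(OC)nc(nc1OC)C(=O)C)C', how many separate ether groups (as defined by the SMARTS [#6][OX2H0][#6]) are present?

[#6][OX2H0][#6] is the SMARTS for an ether: an aliphatic oxygen bridging two carbons with no H on the oxygen.
The molecule carries 3 separate instances of a methoxy ether (-OCH3) meeting every constraint; each maps to a distinct set of atoms, giving 3 matches.

3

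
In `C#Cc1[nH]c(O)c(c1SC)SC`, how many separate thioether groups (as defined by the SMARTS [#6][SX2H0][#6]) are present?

2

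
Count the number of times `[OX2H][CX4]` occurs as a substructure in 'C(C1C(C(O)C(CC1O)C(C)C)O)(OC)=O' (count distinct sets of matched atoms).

3

[OX2H][CX4] is the SMARTS for an aliphatic alcohol: a hydroxyl oxygen bound to an sp3 (X4) carbon.
The molecule carries 3 separate instances of a hydroxyl group (-OH) meeting every constraint; each maps to a distinct set of atoms, giving 3 matches.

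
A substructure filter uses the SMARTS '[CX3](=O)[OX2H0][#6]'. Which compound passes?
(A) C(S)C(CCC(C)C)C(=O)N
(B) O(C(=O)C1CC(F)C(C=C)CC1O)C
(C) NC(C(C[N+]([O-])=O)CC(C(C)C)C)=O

[CX3](=O)[OX2H0][#6] describes a carbonyl carbon bonded to an oxygen that is itself bonded to carbon (no H on that O) (an ester).
(A) has a primary amide (-C(=O)NH2) but the carbonyl is bonded to N, not to an O-C linkage.
(B) contains a methyl-ester group (-C(=O)OCH3), which satisfies every atom and bond constraint.
(C) has a primary amide (-C(=O)NH2) but the carbonyl is bonded to N, not to an O-C linkage.
So the answer is (B).

B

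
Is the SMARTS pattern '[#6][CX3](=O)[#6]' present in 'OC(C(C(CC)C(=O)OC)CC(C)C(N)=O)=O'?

No

The pattern [#6][CX3](=O)[#6] describes a carbonyl carbon (no H) flanked by two carbons — a ketone.
The closest candidate here is a primary amide (-C(=O)NH2), but one neighbour of the carbonyl carbon is N, not C. No other fragment satisfies the full query, so there is no match.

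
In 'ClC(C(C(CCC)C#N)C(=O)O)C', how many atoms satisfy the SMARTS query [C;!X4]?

The query [C;!X4] means: aliphatic carbon that does not have four total connections.
Check the 13 heavy atoms by environment: 7× C (X4) → no; 1× C (X3) → match; 1× O (X1) → no; 1× O (X2) → no; 1× Cl (X1) → no; 1× C (X2) → match; 1× N (X1) → no.
Summing the matching environments: 1 + 1 = 2 matching atoms.

2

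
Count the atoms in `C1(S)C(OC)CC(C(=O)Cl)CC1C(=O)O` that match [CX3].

2

The query [CX3] means: C with X3: aliphatic carbon with exactly 3 total connections.
Check the 15 heavy atoms by environment: 7× C (X4) → no; 2× C (X3) → match; 2× O (X1) → no; 1× Cl (X1) → no; 2× O (X2) → no; 1× S (X2) → no.
That gives 2 matching atoms.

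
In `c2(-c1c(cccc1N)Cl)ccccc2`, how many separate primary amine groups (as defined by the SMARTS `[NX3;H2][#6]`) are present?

1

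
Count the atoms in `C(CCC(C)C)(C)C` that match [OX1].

The query [OX1] means: aliphatic oxygen with one total connection — typically a carbonyl =O or an oxide.
Check the 8 heavy atoms by environment: 8× C (X4) → no.
No environment satisfies the query, so 0 matching atoms.

0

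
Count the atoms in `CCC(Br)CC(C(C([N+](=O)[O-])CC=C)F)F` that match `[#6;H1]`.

5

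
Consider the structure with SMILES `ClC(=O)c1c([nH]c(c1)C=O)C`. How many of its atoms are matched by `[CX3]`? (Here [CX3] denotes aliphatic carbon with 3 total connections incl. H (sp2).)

2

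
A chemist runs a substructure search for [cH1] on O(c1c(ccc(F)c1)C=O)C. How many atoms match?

The query [cH1] means: aromatic carbon bearing exactly one hydrogen.
Check the 11 heavy atoms by environment: 3× c (aromatic, H1) → match; 3× c (aromatic, H0) → no; 1× C (H1) → no; 2× O (H0) → no; 1× C (H3) → no; 1× F (H0) → no.
That gives 3 matching atoms.

3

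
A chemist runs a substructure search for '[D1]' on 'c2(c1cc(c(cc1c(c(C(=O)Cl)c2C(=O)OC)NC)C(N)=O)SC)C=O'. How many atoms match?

9

The query [D1] means: atom with exactly one heavy-atom neighbour (degree 1).
Check the 26 heavy atoms by environment: 8× c (aromatic, D3) → no; 2× c (aromatic, D2) → no; 1× S (D2) → no; 3× C (D1) → match; 1× C (D2) → no; 4× O (D1) → match; 3× C (D3) → no; 1× N (D1) → match; 1× N (D2) → no; 1× Cl (D1) → match; 1× O (D2) → no.
Summing the matching environments: 3 + 4 + 1 + 1 = 9 matching atoms.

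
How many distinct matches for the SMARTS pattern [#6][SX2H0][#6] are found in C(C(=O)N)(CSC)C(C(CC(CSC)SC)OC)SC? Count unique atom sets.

4

[#6][SX2H0][#6] is the SMARTS for a thioether: an aliphatic sulfur bridging two carbons with no H on the sulfur.
The molecule carries 4 separate instances of a methylthio ether (-SCH3) meeting every constraint; each maps to a distinct set of atoms, giving 4 matches.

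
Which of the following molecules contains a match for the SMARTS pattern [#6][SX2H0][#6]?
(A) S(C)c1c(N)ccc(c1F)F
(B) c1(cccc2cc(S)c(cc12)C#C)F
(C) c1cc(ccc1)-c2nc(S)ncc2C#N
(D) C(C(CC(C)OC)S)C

A

[#6][SX2H0][#6] describes an aliphatic sulfur bridging two carbons with no H on the sulfur (a thioether).
(A) contains a methylthio ether (-SCH3), which satisfies every atom and bond constraint.
(B) has a thiol (-SH) but the sulfur has H1, not H0 bridging two carbons.
(C) has a thiol (-SH) but the sulfur has H1, not H0 bridging two carbons.
(D) has a thiol (-SH) but the sulfur has H1, not H0 bridging two carbons.
So the answer is (A).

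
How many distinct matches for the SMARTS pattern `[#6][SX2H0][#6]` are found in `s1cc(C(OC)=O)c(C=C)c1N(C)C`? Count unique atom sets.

[#6][SX2H0][#6] is the SMARTS for a thioether: an aliphatic sulfur bridging two carbons with no H on the sulfur.
No fragment in the molecule satisfies every constraint, giving 0 matches.

0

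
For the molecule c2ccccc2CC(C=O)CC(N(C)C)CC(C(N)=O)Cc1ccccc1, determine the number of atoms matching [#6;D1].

2

The query [#6;D1] means: carbon bonded to exactly one heavy atom.
Check the 27 heavy atoms by environment: 5× C (D2) → no; 4× C (D3) → no; 2× O (D1) → no; 1× N (D3) → no; 2× C (D1) → match; 2× c (aromatic, D3) → no; 10× c (aromatic, D2) → no; 1× N (D1) → no.
That gives 2 matching atoms.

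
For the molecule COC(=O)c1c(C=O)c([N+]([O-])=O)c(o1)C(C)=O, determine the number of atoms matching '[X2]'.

The query [X2] means: any atom with exactly two total connections (bonds + H).
Check the 17 heavy atoms by environment: 1× o (aromatic, X2) → match; 4× c (aromatic, X3) → no; 3× C (X3) → no; 4× O (X1) → no; 2× C (X4) → no; 1× O (X2) → match; 1× N (charge +1, X3) → no; 1× O (charge -1, X1) → no.
Summing the matching environments: 1 + 1 = 2 matching atoms.

2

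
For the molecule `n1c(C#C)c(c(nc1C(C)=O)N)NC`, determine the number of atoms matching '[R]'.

6

The query [R] means: R matches any atom that is part of a ring.
Check the 14 heavy atoms by environment: 2× n (aromatic, in 6-ring) → match; 4× c (aromatic, in 6-ring) → match; 2× N (acyclic) → no; 5× C (acyclic) → no; 1× O (acyclic) → no.
Summing the matching environments: 2 + 4 = 6 matching atoms.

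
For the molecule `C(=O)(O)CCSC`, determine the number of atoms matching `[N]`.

The query [N] means: uppercase N matches aliphatic (non-aromatic) nitrogen only.
Check the 7 heavy atoms by environment: 4× C → no; 1× S → no; 2× O → no.
No environment satisfies the query, so 0 matching atoms.

0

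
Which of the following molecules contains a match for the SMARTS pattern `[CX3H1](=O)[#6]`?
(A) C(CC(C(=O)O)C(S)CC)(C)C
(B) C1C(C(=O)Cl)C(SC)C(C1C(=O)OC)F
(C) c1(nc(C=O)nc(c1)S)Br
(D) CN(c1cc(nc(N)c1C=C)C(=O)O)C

[CX3H1](=O)[#6] describes an sp2 carbon with one H, double-bonded to O and single-bonded to carbon (an aldehyde).
(A) has a carboxylic acid group (-C(=O)OH) but the carbonyl carbon has H0 and is bonded to O, not H1.
(B) has a methyl-ester group (-C(=O)OCH3) but the carbonyl carbon has H0, not H1.
(C) contains an aldehyde (-CHO), which satisfies every atom and bond constraint.
(D) has a carboxylic acid group (-C(=O)OH) but the carbonyl carbon has H0 and is bonded to O, not H1.
So the answer is (C).

C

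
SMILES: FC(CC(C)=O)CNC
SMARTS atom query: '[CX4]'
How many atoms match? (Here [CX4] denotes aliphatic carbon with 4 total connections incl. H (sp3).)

5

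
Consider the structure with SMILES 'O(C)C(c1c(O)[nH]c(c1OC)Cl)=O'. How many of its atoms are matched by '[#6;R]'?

4

The query [#6;R] means: carbon that is part of a ring.
Check the 13 heavy atoms by environment: 1× n (aromatic, in 5-ring) → no; 4× c (aromatic, in 5-ring) → match; 3× C (acyclic) → no; 4× O (acyclic) → no; 1× Cl (acyclic) → no.
That gives 4 matching atoms.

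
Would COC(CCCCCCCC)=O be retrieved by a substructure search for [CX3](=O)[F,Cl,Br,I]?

No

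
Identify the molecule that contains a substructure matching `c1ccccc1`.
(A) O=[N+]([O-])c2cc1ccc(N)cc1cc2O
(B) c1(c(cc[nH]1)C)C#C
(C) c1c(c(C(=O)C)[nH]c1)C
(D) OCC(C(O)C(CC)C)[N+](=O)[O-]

c1ccccc1 describes six aromatic carbons in a ring (a benzene ring).
(A) contains the required atom environment, so the pattern matches.
(B) has a methyl group (-CH3) but no six-membered all-carbon aromatic ring is present.
(C) has a methyl group (-CH3) but no six-membered all-carbon aromatic ring is present.
(D) has a methyl group (-CH3) but no six-membered all-carbon aromatic ring is present.
So the answer is (A).

A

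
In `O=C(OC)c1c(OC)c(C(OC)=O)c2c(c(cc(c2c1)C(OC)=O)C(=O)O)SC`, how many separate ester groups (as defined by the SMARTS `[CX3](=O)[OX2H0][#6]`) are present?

3

[CX3](=O)[OX2H0][#6] is the SMARTS for an ester: a carbonyl carbon bonded to an oxygen that is itself bonded to carbon (no H on that O).
The molecule carries 3 separate instances of a methyl-ester group (-C(=O)OCH3) meeting every constraint; each maps to a distinct set of atoms, giving 3 matches.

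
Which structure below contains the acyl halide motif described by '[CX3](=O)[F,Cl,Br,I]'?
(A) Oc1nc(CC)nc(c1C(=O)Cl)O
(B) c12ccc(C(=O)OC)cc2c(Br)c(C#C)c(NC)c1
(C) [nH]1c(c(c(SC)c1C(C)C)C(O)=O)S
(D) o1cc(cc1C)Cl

[CX3](=O)[F,Cl,Br,I] describes a carbonyl carbon bonded to a halogen (an acyl halide).
(A) contains an acyl chloride (-C(=O)Cl), which satisfies every atom and bond constraint.
(B) has a methyl-ester group (-C(=O)OCH3) but the carbonyl is bonded to -O-C, not to a halogen.
(C) has a carboxylic acid group (-C(=O)OH) but the carbonyl is bonded to -OH, not to a halogen.
(D) has a chloro substituent but the Cl is not on a carbonyl carbon.
So the answer is (A).

A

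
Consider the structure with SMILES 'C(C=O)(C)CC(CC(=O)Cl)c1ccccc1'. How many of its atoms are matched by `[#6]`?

13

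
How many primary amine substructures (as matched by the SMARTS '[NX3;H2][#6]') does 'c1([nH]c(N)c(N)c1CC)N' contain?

3

[NX3;H2][#6] is the SMARTS for a primary amine: a trivalent nitrogen with two H attached to carbon.
The molecule carries 3 separate instances of a primary amino group (-NH2) meeting every constraint; each maps to a distinct set of atoms, giving 3 matches.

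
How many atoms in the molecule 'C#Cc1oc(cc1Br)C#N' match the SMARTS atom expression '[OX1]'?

The query [OX1] means: aliphatic oxygen with one total connection — typically a carbonyl =O or an oxide.
Check the 10 heavy atoms by environment: 1× o (aromatic, X2) → no; 4× c (aromatic, X3) → no; 3× C (X2) → no; 1× N (X1) → no; 1× Br (X1) → no.
No environment satisfies the query, so 0 matching atoms.

0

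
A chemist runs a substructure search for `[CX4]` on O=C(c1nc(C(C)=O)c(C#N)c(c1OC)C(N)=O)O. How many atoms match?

2

The query [CX4] means: C with X4: aliphatic carbon with exactly 4 total connections (bonds + H).
Check the 19 heavy atoms by environment: 1× n (aromatic, X2) → no; 5× c (aromatic, X3) → no; 3× C (X3) → no; 3× O (X1) → no; 1× N (X3) → no; 2× O (X2) → no; 2× C (X4) → match; 1× C (X2) → no; 1× N (X1) → no.
That gives 2 matching atoms.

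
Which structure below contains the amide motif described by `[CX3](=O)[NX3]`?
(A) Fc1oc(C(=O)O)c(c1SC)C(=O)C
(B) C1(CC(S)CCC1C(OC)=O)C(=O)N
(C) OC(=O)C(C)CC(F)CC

B

[CX3](=O)[NX3] describes a carbonyl carbon bonded to a trivalent nitrogen (an amide).
(A) has a carboxylic acid group (-C(=O)OH) but the carbonyl is bonded to O, not to an NX3 nitrogen.
(B) contains a primary amide (-C(=O)NH2), which satisfies every atom and bond constraint.
(C) has a carboxylic acid group (-C(=O)OH) but the carbonyl is bonded to O, not to an NX3 nitrogen.
So the answer is (B).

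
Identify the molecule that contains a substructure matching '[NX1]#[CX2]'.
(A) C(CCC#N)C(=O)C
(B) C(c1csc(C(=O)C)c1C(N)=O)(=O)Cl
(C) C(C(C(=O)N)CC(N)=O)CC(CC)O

A

[NX1]#[CX2] describes a nitrogen triple-bonded to a two-connected carbon (a nitrile).
(A) contains a nitrile (-C#N), which satisfies every atom and bond constraint.
(B) has a primary amide (-C(=O)NH2) but the nitrogen is NX3, not NX1.
(C) has a primary amide (-C(=O)NH2) but the nitrogen is NX3, not NX1.
So the answer is (A).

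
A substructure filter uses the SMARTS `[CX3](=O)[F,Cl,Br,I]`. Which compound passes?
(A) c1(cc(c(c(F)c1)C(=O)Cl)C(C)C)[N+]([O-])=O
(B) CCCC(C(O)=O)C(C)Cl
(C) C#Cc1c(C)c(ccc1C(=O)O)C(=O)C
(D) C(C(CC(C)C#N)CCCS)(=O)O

[CX3](=O)[F,Cl,Br,I] describes a carbonyl carbon bonded to a halogen (an acyl halide).
(A) contains an acyl chloride (-C(=O)Cl), which satisfies every atom and bond constraint.
(B) has a chloro substituent but the Cl is not on a carbonyl carbon.
(C) has a carboxylic acid group (-C(=O)OH) but the carbonyl is bonded to -OH, not to a halogen.
(D) has a carboxylic acid group (-C(=O)OH) but the carbonyl is bonded to -OH, not to a halogen.
So the answer is (A).

A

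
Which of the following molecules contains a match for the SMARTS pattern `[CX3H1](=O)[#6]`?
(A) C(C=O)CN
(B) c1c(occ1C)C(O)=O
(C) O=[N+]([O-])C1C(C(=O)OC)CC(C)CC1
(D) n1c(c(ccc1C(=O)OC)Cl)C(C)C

[CX3H1](=O)[#6] describes an sp2 carbon with one H, double-bonded to O and single-bonded to carbon (an aldehyde).
(A) contains an aldehyde (-CHO), which satisfies every atom and bond constraint.
(B) has a carboxylic acid group (-C(=O)OH) but the carbonyl carbon has H0 and is bonded to O, not H1.
(C) has a methyl-ester group (-C(=O)OCH3) but the carbonyl carbon has H0, not H1.
(D) has a methyl-ester group (-C(=O)OCH3) but the carbonyl carbon has H0, not H1.
So the answer is (A).

A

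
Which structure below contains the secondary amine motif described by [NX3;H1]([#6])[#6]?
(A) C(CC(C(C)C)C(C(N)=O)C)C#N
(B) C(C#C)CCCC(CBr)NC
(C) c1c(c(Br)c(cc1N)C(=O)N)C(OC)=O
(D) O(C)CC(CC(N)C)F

B

[NX3;H1]([#6])[#6] describes a trivalent nitrogen with one H, bonded to two carbons (a secondary amine).
(A) has a primary amide (-C(=O)NH2) but the -C(=O)NH2 nitrogen has H2, not H1.
(B) contains an N-methylamino group (-NHCH3), which satisfies every atom and bond constraint.
(C) has a primary amide (-C(=O)NH2) but the -C(=O)NH2 nitrogen has H2, not H1.
(D) has a primary amino group (-NH2) but the nitrogen has H2 and only one carbon neighbour.
So the answer is (B).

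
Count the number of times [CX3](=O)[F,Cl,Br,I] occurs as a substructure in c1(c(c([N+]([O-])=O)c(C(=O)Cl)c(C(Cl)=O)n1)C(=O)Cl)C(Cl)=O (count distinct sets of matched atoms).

[CX3](=O)[F,Cl,Br,I] is the SMARTS for an acyl halide: a carbonyl carbon bonded to a halogen.
The molecule carries 4 separate instances of an acyl chloride (-C(=O)Cl) meeting every constraint; each maps to a distinct set of atoms, giving 4 matches.

4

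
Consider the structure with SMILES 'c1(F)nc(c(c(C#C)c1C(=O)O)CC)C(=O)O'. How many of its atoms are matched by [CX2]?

2

The query [CX2] means: C with X2: aliphatic carbon with exactly 2 total connections.
Check the 17 heavy atoms by environment: 1× n (aromatic, X2) → no; 5× c (aromatic, X3) → no; 2× C (X3) → no; 2× O (X1) → no; 2× O (X2) → no; 2× C (X4) → no; 2× C (X2) → match; 1× F (X1) → no.
That gives 2 matching atoms.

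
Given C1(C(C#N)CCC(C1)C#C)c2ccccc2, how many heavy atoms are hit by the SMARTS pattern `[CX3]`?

0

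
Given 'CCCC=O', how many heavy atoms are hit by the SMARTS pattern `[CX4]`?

3

The query [CX4] means: C with X4: aliphatic carbon with exactly 4 total connections (bonds + H).
Check the 5 heavy atoms by environment: 3× C (X4) → match; 1× C (X3) → no; 1× O (X1) → no.
That gives 3 matching atoms.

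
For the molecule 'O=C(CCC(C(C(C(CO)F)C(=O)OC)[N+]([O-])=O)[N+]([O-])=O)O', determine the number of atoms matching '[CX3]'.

2

Check the 22 heavy atoms by environment: 8× C (X4) → no; 2× C (X3) → match; 4× O (X1) → no; 3× O (X2) → no; 2× N (charge +1, X3) → no; 2× O (charge -1, X1) → no; 1× F (X1) → no.
That gives 2 matching atoms.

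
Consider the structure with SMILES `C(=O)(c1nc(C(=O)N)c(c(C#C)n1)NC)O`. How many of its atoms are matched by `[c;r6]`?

The query [c;r6] means: aromatic carbon that belongs to a six-membered ring.
Check the 16 heavy atoms by environment: 2× n (aromatic, in 6-ring) → no; 4× c (aromatic, in 6-ring) → match; 5× C (acyclic) → no; 3× O (acyclic) → no; 2× N (acyclic) → no.
That gives 4 matching atoms.

4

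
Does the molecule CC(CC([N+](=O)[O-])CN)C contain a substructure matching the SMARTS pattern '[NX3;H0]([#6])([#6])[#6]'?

No

The pattern [NX3;H0]([#6])([#6])[#6] describes a trivalent nitrogen with no H, bonded to three carbons — a tertiary amine.
The closest candidate here is a primary amino group (-NH2), but the nitrogen has H2, not H0 with three carbons. No other fragment satisfies the full query, so there is no match.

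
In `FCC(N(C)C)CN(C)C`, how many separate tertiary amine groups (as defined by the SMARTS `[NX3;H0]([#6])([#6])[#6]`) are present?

[NX3;H0]([#6])([#6])[#6] is the SMARTS for a tertiary amine: a trivalent nitrogen with no H, bonded to three carbons.
The molecule carries 2 separate instances of a dimethylamino group (-N(CH3)2) meeting every constraint; each maps to a distinct set of atoms, giving 2 matches.

2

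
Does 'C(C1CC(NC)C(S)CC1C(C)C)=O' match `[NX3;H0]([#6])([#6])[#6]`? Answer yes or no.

No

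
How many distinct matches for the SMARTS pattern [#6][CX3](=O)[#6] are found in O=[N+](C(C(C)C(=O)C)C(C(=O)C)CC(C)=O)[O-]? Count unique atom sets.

3

[#6][CX3](=O)[#6] is the SMARTS for a ketone: a carbonyl carbon (no H) flanked by two carbons.
The molecule carries 3 separate instances of an acetyl/ketone group (-C(=O)CH3) meeting every constraint; each maps to a distinct set of atoms, giving 3 matches.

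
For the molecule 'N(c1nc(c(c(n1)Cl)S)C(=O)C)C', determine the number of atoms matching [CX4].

The query [CX4] means: C with X4: aliphatic carbon with exactly 4 total connections (bonds + H).
Check the 13 heavy atoms by environment: 2× n (aromatic, X2) → no; 4× c (aromatic, X3) → no; 1× Cl (X1) → no; 1× S (X2) → no; 1× N (X3) → no; 2× C (X4) → match; 1× C (X3) → no; 1× O (X1) → no.
That gives 2 matching atoms.

2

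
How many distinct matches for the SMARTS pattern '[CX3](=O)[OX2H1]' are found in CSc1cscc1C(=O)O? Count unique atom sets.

[CX3](=O)[OX2H1] is the SMARTS for a carboxylic acid: an sp2 carbon double-bonded to O and single-bonded to an -OH oxygen.
Exactly one fragment in the molecule meets all constraints, giving 1 match.

1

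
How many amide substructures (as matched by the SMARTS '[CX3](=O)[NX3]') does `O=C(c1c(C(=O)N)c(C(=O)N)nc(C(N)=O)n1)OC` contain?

3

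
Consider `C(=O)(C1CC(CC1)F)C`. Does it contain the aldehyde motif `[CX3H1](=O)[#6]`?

No

The pattern [CX3H1](=O)[#6] describes an sp2 carbon with one H, double-bonded to O and single-bonded to carbon — an aldehyde.
The closest candidate here is an acetyl/ketone group (-C(=O)CH3), but the carbonyl carbon has H0 (two carbon neighbours), not H1. No other fragment satisfies the full query, so there is no match.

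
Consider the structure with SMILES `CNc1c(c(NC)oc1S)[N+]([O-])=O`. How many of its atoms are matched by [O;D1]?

2

Check the 13 heavy atoms by environment: 1× o (aromatic, D2) → no; 4× c (aromatic, D3) → no; 1× S (D1) → no; 2× N (D2) → no; 2× C (D1) → no; 1× N (charge +1, D3) → no; 1× O (charge -1, D1) → match; 1× O (D1) → match.
Summing the matching environments: 1 + 1 = 2 matching atoms.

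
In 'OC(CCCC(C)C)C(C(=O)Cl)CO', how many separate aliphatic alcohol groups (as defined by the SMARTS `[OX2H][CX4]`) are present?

2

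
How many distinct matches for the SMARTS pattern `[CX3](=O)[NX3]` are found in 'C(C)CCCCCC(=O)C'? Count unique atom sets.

0

[CX3](=O)[NX3] is the SMARTS for an amide: a carbonyl carbon bonded to a trivalent nitrogen.
No fragment in the molecule satisfies every constraint, giving 0 matches.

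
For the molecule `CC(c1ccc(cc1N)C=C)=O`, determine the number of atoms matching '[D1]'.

4

The query [D1] means: atom with exactly one heavy-atom neighbour (degree 1).
Check the 12 heavy atoms by environment: 3× c (aromatic, D3) → no; 3× c (aromatic, D2) → no; 1× C (D2) → no; 2× C (D1) → match; 1× N (D1) → match; 1× C (D3) → no; 1× O (D1) → match.
Summing the matching environments: 2 + 1 + 1 = 4 matching atoms.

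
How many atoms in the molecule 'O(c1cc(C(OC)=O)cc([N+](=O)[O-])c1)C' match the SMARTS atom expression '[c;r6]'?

6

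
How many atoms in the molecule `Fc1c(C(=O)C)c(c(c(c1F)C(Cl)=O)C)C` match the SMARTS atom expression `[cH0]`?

6

Check the 16 heavy atoms by environment: 6× c (aromatic, H0) → match; 2× C (H0) → no; 2× O (H0) → no; 1× Cl (H0) → no; 3× C (H3) → no; 2× F (H0) → no.
That gives 6 matching atoms.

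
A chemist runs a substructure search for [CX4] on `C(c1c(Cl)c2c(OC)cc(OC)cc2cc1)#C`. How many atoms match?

The query [CX4] means: C with X4: aliphatic carbon with exactly 4 total connections (bonds + H).
Check the 17 heavy atoms by environment: 10× c (aromatic, X3) → no; 2× C (X2) → no; 2× O (X2) → no; 2× C (X4) → match; 1× Cl (X1) → no.
That gives 2 matching atoms.

2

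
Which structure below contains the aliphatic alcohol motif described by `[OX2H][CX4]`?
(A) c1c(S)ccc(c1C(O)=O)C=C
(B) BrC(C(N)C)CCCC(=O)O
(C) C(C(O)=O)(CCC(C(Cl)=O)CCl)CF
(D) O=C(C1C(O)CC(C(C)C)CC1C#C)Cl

[OX2H][CX4] describes a hydroxyl oxygen bound to an sp3 (X4) carbon (an aliphatic alcohol).
(A) has a carboxylic acid group (-C(=O)OH) but the -OH is on a CX3 carbonyl carbon, not a CX4 carbon.
(B) has a carboxylic acid group (-C(=O)OH) but the -OH is on a CX3 carbonyl carbon, not a CX4 carbon.
(C) has a carboxylic acid group (-C(=O)OH) but the -OH is on a CX3 carbonyl carbon, not a CX4 carbon.
(D) contains a hydroxyl group (-OH), which satisfies every atom and bond constraint.
So the answer is (D).

D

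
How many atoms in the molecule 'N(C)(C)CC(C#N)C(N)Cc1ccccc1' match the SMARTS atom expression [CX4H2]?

2

The query [CX4H2] means: sp3 carbon (X4) with exactly two hydrogens.
Check the 16 heavy atoms by environment: 2× C (H2, X4) → match; 2× C (H1, X4) → no; 1× N (H2, X3) → no; 1× c (aromatic, H0, X3) → no; 5× c (aromatic, H1, X3) → no; 1× N (H0, X3) → no; 2× C (H3, X4) → no; 1× C (H0, X2) → no; 1× N (H0, X1) → no.
That gives 2 matching atoms.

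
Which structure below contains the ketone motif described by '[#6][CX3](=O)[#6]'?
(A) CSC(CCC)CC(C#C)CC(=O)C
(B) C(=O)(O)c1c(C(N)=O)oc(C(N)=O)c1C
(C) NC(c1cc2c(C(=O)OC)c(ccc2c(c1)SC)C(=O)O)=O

[#6][CX3](=O)[#6] describes a carbonyl carbon (no H) flanked by two carbons (a ketone).
(A) contains an acetyl/ketone group (-C(=O)CH3), which satisfies every atom and bond constraint.
(B) has a carboxylic acid group (-C(=O)OH) but one neighbour of the carbonyl carbon is O, not C.
(C) has a primary amide (-C(=O)NH2) but one neighbour of the carbonyl carbon is N, not C.
So the answer is (A).

A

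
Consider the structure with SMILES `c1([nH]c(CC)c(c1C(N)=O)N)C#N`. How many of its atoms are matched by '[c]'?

4

Check the 13 heavy atoms by environment: 1× n (aromatic) → no; 4× c (aromatic) → match; 4× C → no; 3× N → no; 1× O → no.
That gives 4 matching atoms.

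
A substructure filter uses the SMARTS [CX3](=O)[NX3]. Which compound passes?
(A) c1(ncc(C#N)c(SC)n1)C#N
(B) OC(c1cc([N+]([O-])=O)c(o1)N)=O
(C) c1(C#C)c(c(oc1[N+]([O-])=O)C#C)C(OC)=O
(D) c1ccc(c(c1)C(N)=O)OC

D

[CX3](=O)[NX3] describes a carbonyl carbon bonded to a trivalent nitrogen (an amide).
(A) has a nitrile (-C#N) but the nitrile N is NX1 (triple-bonded), not NX3.
(B) has a primary amino group (-NH2) but the -NH2 is not attached to a carbonyl carbon.
(C) has a methyl-ester group (-C(=O)OCH3) but the carbonyl is bonded to O, not to an NX3 nitrogen.
(D) contains a primary amide (-C(=O)NH2), which satisfies every atom and bond constraint.
So the answer is (D).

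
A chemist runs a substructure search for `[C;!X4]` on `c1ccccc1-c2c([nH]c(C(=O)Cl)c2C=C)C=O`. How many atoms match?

4

The query [C;!X4] means: aliphatic carbon that does not have four total connections.
Check the 18 heavy atoms by environment: 1× n (aromatic, X3) → no; 10× c (aromatic, X3) → no; 4× C (X3) → match; 2× O (X1) → no; 1× Cl (X1) → no.
That gives 4 matching atoms.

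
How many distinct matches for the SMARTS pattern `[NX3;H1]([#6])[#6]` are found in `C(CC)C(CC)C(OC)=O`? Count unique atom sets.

0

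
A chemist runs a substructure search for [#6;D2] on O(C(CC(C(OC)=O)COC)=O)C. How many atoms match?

Check the 13 heavy atoms by environment: 2× C (D2) → match; 3× C (D3) → no; 2× O (D1) → no; 3× O (D2) → no; 3× C (D1) → no.
That gives 2 matching atoms.

2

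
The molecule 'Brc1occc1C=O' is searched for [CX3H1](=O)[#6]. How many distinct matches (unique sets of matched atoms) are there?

1

[CX3H1](=O)[#6] is the SMARTS for an aldehyde: an sp2 carbon with one H, double-bonded to O and single-bonded to carbon.
Exactly one fragment in the molecule meets all constraints, giving 1 match.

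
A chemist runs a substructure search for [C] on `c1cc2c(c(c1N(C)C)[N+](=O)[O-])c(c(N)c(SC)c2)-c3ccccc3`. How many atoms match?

3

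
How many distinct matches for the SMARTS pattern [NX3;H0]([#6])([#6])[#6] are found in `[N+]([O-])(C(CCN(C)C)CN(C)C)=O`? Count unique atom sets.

[NX3;H0]([#6])([#6])[#6] is the SMARTS for a tertiary amine: a trivalent nitrogen with no H, bonded to three carbons.
The molecule carries 2 separate instances of a dimethylamino group (-N(CH3)2) meeting every constraint; each maps to a distinct set of atoms, giving 2 matches.

2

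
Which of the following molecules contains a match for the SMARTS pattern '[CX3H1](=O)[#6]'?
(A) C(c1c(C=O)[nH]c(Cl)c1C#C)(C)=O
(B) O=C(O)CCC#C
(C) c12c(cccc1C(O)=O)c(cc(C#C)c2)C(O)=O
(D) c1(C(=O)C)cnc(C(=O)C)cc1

[CX3H1](=O)[#6] describes an sp2 carbon with one H, double-bonded to O and single-bonded to carbon (an aldehyde).
(A) contains an aldehyde (-CHO), which satisfies every atom and bond constraint.
(B) has a carboxylic acid group (-C(=O)OH) but the carbonyl carbon has H0 and is bonded to O, not H1.
(C) has a carboxylic acid group (-C(=O)OH) but the carbonyl carbon has H0 and is bonded to O, not H1.
(D) has an acetyl/ketone group (-C(=O)CH3) but the carbonyl carbon has H0 (two carbon neighbours), not H1.
So the answer is (A).

A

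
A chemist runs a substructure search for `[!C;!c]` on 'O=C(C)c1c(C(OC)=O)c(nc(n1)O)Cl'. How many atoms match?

The query [!C;!c] means: neither aliphatic nor aromatic carbon — same as [!#6].
Check the 15 heavy atoms by environment: 2× n (aromatic) → match; 4× c (aromatic) → no; 4× C → no; 4× O → match; 1× Cl → match.
Summing the matching environments: 2 + 4 + 1 = 7 matching atoms.

7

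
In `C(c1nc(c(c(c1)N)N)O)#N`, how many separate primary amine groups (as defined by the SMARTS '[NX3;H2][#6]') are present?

[NX3;H2][#6] is the SMARTS for a primary amine: a trivalent nitrogen with two H attached to carbon.
The molecule carries 2 separate instances of a primary amino group (-NH2) meeting every constraint; each maps to a distinct set of atoms, giving 2 matches.

2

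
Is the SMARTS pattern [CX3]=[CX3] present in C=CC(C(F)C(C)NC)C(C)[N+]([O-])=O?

Yes

The pattern [CX3]=[CX3] describes a non-aromatic C=C double bond between two sp2 carbons — an alkene.
The molecule carries a vinyl group (-CH=CH2), whose atoms satisfy every constraint of the query, so the pattern matches.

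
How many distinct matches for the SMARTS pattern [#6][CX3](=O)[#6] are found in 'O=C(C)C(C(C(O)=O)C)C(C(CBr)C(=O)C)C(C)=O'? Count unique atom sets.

3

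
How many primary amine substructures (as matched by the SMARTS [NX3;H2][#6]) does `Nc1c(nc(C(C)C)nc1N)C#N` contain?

[NX3;H2][#6] is the SMARTS for a primary amine: a trivalent nitrogen with two H attached to carbon.
The molecule carries 2 separate instances of a primary amino group (-NH2) meeting every constraint; each maps to a distinct set of atoms, giving 2 matches.

2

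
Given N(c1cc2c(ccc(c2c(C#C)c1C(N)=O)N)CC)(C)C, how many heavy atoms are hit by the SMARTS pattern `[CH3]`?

Check the 21 heavy atoms by environment: 7× c (aromatic, H0) → no; 3× c (aromatic, H1) → no; 1× C (H2) → no; 3× C (H3) → match; 2× C (H0) → no; 1× C (H1) → no; 1× N (H0) → no; 1× O (H0) → no; 2× N (H2) → no.
That gives 3 matching atoms.

3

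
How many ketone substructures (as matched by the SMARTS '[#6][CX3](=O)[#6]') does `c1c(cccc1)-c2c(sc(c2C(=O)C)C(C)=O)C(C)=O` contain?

[#6][CX3](=O)[#6] is the SMARTS for a ketone: a carbonyl carbon (no H) flanked by two carbons.
The molecule carries 3 separate instances of an acetyl/ketone group (-C(=O)CH3) meeting every constraint; each maps to a distinct set of atoms, giving 3 matches.

3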